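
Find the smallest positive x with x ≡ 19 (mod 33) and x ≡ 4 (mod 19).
118

Using Chinese Remainder Theorem:
M = 33 × 19 = 627
M1 = 19, M2 = 33
y1 = 19^(-1) mod 33 = 7
y2 = 33^(-1) mod 19 = 15
x = (19×19×7 + 4×33×15) mod 627 = 118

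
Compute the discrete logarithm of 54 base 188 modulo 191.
82

Baby-step giant-step with step n = ⌈√191⌉ = 14.
Baby steps 188^j mod 191 (j:value) for j=0..13: 0:1, 1:188, 2:9, 3:164, 4:81, 5:139, 6:156, 7:105, 8:67, 9:181, 10:30, 11:101, 12:79, 13:145.
Giant-step multiplier: 188^(-14) ≡ 188^(190-14) = 188^176 ≡ 18 (mod 191).
Giant steps γ_i = 54·18^i mod 191: γ_0=54, γ_1=17, γ_2=115, γ_3=160, γ_4=15, γ_5=79 (in table at j=12).
x = i·n + j = 5·14 + 12 = 82.
Check: 188^82 ≡ 54 (mod 191).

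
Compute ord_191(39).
5

191 is prime, so ord(39) divides φ(191) = 190.
Divisors of 190: 1, 2, 5, 10, 19, 38, 95, 190.
Repeated squaring: 39^1 ≡ 39, 39^2 ≡ 184, 39^4 ≡ 49, 39^8 ≡ 109, 39^16 ≡ 39, 39^32 ≡ 184, 39^64 ≡ 49, 39^128 ≡ 109 (mod 191).
Test 39^d mod 191 for each divisor d in increasing order:
39^1 ≡ 39
39^2 ≡ 184
39^5 = 39^4·39^1 ≡ 1  ← first divisor giving 1
The order is 5.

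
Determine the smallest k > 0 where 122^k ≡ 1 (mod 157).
78

157 is prime, so ord(122) divides φ(157) = 156.
Divisors of 156: 1, 2, 3, 4, 6, 12, 13, 26, 39, 52, 78, 156.
Repeated squaring: 122^1 ≡ 122, 122^2 ≡ 126, 122^4 ≡ 19, 122^8 ≡ 47, 122^16 ≡ 11, 122^32 ≡ 121, 122^64 ≡ 40, 122^128 ≡ 30 (mod 157).
Test 122^d mod 157 for each divisor d in increasing order:
122^1 ≡ 122
122^2 ≡ 126
122^3 = 122^2·122^1 ≡ 143
122^4 ≡ 19
122^6 = 122^4·122^2 ≡ 39
122^12 = 122^8·122^4 ≡ 108
122^13 = 122^8·122^4·122^1 ≡ 145
122^26 = 122^16·122^8·122^2 ≡ 144
122^39 = 122^32·122^4·122^2·122^1 ≡ 156
122^52 = 122^32·122^16·122^4 ≡ 12
122^78 = 122^64·122^8·122^4·122^2 ≡ 1  ← first divisor giving 1
The order is 78.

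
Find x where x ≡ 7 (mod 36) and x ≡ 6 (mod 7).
223

Using Chinese Remainder Theorem:
M = 36 × 7 = 252
M1 = 7, M2 = 36
y1 = 7^(-1) mod 36 = 31
y2 = 36^(-1) mod 7 = 1
x = (7×7×31 + 6×36×1) mod 252 = 223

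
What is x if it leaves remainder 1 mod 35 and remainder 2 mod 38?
876

Using Chinese Remainder Theorem:
M = 35 × 38 = 1330
M1 = 38, M2 = 35
y1 = 38^(-1) mod 35 = 12
y2 = 35^(-1) mod 38 = 25
x = (1×38×12 + 2×35×25) mod 1330 = 876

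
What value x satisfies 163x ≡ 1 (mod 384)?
139

gcd(163, 384) = 1, so the inverse exists.
Extended Euclidean algorithm on (384, 163):
384 = 2 × 163 + 58  ⟹  58 = (1)·384 + (-2)·163
163 = 2 × 58 + 47  ⟹  47 = (-2)·384 + (5)·163
58 = 1 × 47 + 11  ⟹  11 = (3)·384 + (-7)·163
47 = 4 × 11 + 3  ⟹  3 = (-14)·384 + (33)·163
11 = 3 × 3 + 2  ⟹  2 = (45)·384 + (-106)·163
3 = 1 × 2 + 1  ⟹  1 = (-59)·384 + (139)·163
So (139)·163 ≡ 1 (mod 384), i.e. 163^(-1) ≡ 139 (mod 384).
Check: 163 × 139 = 22657 ≡ 1 (mod 384)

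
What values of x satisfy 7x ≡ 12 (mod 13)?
x ≡ 11 (mod 13)

gcd(7, 13) = 1, which divides 12, so solutions exist.
Find 7^(-1) mod 13 by the extended Euclidean algorithm:
13 = 1 × 7 + 6  ⟹  6 = (1)·13 + (-1)·7
7 = 1 × 6 + 1  ⟹  1 = (-1)·13 + (2)·7
So (2)·7 ≡ 1 (mod 13), i.e. 7^(-1) ≡ 2 (mod 13).
x ≡ 2 × 12 = 24 ≡ 11 (mod 13).
Check: 7 × 11 = 77 ≡ 12 (mod 13).
Unique solution: x ≡ 11 (mod 13)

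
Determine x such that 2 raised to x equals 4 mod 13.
2

Baby-step giant-step with step n = ⌈√13⌉ = 4.
Baby steps 2^j mod 13 (j:value) for j=0..3: 0:1, 1:2, 2:4, 3:8.
h = 4 is already in the table at j=2, so x = 2.
Check: 2^2 ≡ 4 (mod 13).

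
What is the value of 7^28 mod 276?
73

Repeated squaring. Binary of 28 = 11100.
7^1 ≡ 7 (mod 276); 7^2 ≡ 49 (mod 276); 7^4 ≡ 193 (mod 276); 7^8 ≡ 265 (mod 276); 7^16 ≡ 121 (mod 276)
7^28 = 7^4 × 7^8 × 7^16 ≡ 73 (mod 276)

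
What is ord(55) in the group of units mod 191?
38

191 is prime, so ord(55) divides φ(191) = 190.
Divisors of 190: 1, 2, 5, 10, 19, 38, 95, 190.
Repeated squaring: 55^1 ≡ 55, 55^2 ≡ 160, 55^4 ≡ 6, 55^8 ≡ 36, 55^16 ≡ 150, 55^32 ≡ 153, 55^64 ≡ 107, 55^128 ≡ 180 (mod 191).
Test 55^d mod 191 for each divisor d in increasing order:
55^1 ≡ 55
55^2 ≡ 160
55^5 = 55^4·55^1 ≡ 139
55^10 = 55^8·55^2 ≡ 30
55^19 = 55^16·55^2·55^1 ≡ 190
55^38 = 55^32·55^4·55^2 ≡ 1  ← first divisor giving 1
The order is 38.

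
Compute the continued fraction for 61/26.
[2; 2, 1, 8]

Euclidean algorithm steps:
61 = 2 × 26 + 9
26 = 2 × 9 + 8
9 = 1 × 8 + 1
8 = 8 × 1 + 0
Continued fraction: [2; 2, 1, 8]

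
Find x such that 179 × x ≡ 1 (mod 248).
115

gcd(179, 248) = 1, so the inverse exists.
Extended Euclidean algorithm on (248, 179):
248 = 1 × 179 + 69  ⟹  69 = (1)·248 + (-1)·179
179 = 2 × 69 + 41  ⟹  41 = (-2)·248 + (3)·179
69 = 1 × 41 + 28  ⟹  28 = (3)·248 + (-4)·179
41 = 1 × 28 + 13  ⟹  13 = (-5)·248 + (7)·179
28 = 2 × 13 + 2  ⟹  2 = (13)·248 + (-18)·179
13 = 6 × 2 + 1  ⟹  1 = (-83)·248 + (115)·179
So (115)·179 ≡ 1 (mod 248), i.e. 179^(-1) ≡ 115 (mod 248).
Check: 179 × 115 = 20585 ≡ 1 (mod 248)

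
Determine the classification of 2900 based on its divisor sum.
abundant

Proper divisors of 2900: sum = 1 + 2 + 4 + 5 + 10 + 20 + 25 + 29 + ... + 290 + 580 + 725 + 1450 (17 divisors) = 3610
Since 3610 > 2900, 2900 is abundant.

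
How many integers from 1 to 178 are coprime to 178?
88

178 = 2 × 89
φ(n) = n × ∏(1 - 1/p) for each prime p dividing n
φ(178) = 178 × (1 - 1/2) × (1 - 1/89) = 88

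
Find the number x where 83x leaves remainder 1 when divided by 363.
35

gcd(83, 363) = 1, so the inverse exists.
Extended Euclidean algorithm on (363, 83):
363 = 4 × 83 + 31  ⟹  31 = (1)·363 + (-4)·83
83 = 2 × 31 + 21  ⟹  21 = (-2)·363 + (9)·83
31 = 1 × 21 + 10  ⟹  10 = (3)·363 + (-13)·83
21 = 2 × 10 + 1  ⟹  1 = (-8)·363 + (35)·83
So (35)·83 ≡ 1 (mod 363), i.e. 83^(-1) ≡ 35 (mod 363).
Check: 83 × 35 = 2905 ≡ 1 (mod 363)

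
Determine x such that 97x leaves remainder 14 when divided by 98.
x ≡ 84 (mod 98)

gcd(97, 98) = 1, which divides 14, so solutions exist.
Find 97^(-1) mod 98 by the extended Euclidean algorithm:
98 = 1 × 97 + 1  ⟹  1 = (1)·98 + (-1)·97
So (-1)·97 ≡ 1 (mod 98), i.e. 97^(-1) ≡ -1 ≡ 97 (mod 98).
x ≡ 97 × 14 = 1358 ≡ 84 (mod 98).
Check: 97 × 84 = 8148 ≡ 14 (mod 98).
Unique solution: x ≡ 84 (mod 98)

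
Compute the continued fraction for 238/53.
[4; 2, 26]

Euclidean algorithm steps:
238 = 4 × 53 + 26
53 = 2 × 26 + 1
26 = 26 × 1 + 0
Continued fraction: [4; 2, 26]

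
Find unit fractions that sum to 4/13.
1/4 + 1/18 + 1/468

Greedy algorithm:
4/13: ceiling(13/4) = 4, use 1/4
3/52: ceiling(52/3) = 18, use 1/18
1/468: ceiling(468/1) = 468, use 1/468
Result: 4/13 = 1/4 + 1/18 + 1/468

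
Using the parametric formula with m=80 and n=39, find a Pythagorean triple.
(4879, 6240, 7921)

Euclid's formula: a = m² - n², b = 2mn, c = m² + n²
m = 80, n = 39
a = 80² - 39² = 6400 - 1521 = 4879
b = 2 × 80 × 39 = 6240
c = 80² + 39² = 6400 + 1521 = 7921
Verification: 4879² + 6240² = 23804641 + 38937600 = 62742241 = 7921² ✓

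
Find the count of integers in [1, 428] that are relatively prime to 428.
212

428 = 2^2 × 107
φ(n) = n × ∏(1 - 1/p) for each prime p dividing n
φ(428) = 428 × (1 - 1/2) × (1 - 1/107) = 212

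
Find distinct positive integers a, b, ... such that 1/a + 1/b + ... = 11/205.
1/19 + 1/974 + 1/3793730

Greedy algorithm:
11/205: ceiling(205/11) = 19, use 1/19
4/3895: ceiling(3895/4) = 974, use 1/974
1/3793730: ceiling(3793730/1) = 3793730, use 1/3793730
Result: 11/205 = 1/19 + 1/974 + 1/3793730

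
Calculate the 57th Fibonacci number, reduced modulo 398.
34

Matrix identity: Q^n = [[F_(n+1), F_n], [F_n, F_(n-1)]] with Q = [[1,1],[1,0]].
n = 57 = 111001₂. Square-and-multiply, entries mod 398:
Q^1 = [[1,1],[1,0]]
Q^3 = (Q^1)²·Q = [[3,2],[2,1]]
Q^7 = (Q^3)²·Q = [[21,13],[13,8]]
Q^14 = (Q^7)² = [[212,377],[377,233]]
Q^28 = (Q^14)² = [[13,207],[207,204]]
Q^57 = (Q^28)²·Q = [[377,34],[34,343]]
F_57 mod 398 = Q^57[0][1] = 34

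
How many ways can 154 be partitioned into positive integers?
60356673280

p(n) counts ways to write n as a sum of positive integers (order ignored).
Euler's pentagonal recurrence: p(k) = p(k-1) + p(k-2) - p(k-5) - p(k-7) + p(k-12) + p(k-15) - ... (offsets j(3j∓1)/2, signs ++--, p(0)=1, p(<0)=0).
DP table for k = 0..153: p(0)=1, p(1)=1, p(2)=2, p(3)=3, p(4)=5, p(5)=7, p(6)=11, p(7)=15, p(8)=22, p(9)=30, p(10)=42, p(11)=56, p(12)=77, p(13)=101, p(14)=135, p(15)=176, p(16)=231, p(17)=297, p(18)=385, p(19)=490, p(20)=627, p(21)=792, p(22)=1002, p(23)=1255, p(24)=1575, p(25)=1958, p(26)=2436, p(27)=3010, p(28)=3718, p(29)=4565, p(30)=5604, p(31)=6842, p(32)=8349, p(33)=10143, p(34)=12310, p(35)=14883, p(36)=17977, p(37)=21637, p(38)=26015, p(39)=31185, p(40)=37338, p(41)=44583, p(42)=53174, p(43)=63261, p(44)=75175, p(45)=89134, p(46)=105558, p(47)=124754, p(48)=147273, p(49)=173525, p(50)=204226, p(51)=239943, p(52)=281589, p(53)=329931, p(54)=386155, p(55)=451276, p(56)=526823, p(57)=614154, p(58)=715220, p(59)=831820, p(60)=966467, p(61)=1121505, p(62)=1300156, p(63)=1505499, p(64)=1741630, p(65)=2012558, p(66)=2323520, p(67)=2679689, p(68)=3087735, p(69)=3554345, p(70)=4087968, p(71)=4697205, p(72)=5392783, p(73)=6185689, p(74)=7089500, p(75)=8118264, p(76)=9289091, p(77)=10619863, p(78)=12132164, p(79)=13848650, p(80)=15796476, p(81)=18004327, p(82)=20506255, p(83)=23338469, p(84)=26543660, p(85)=30167357, p(86)=34262962, p(87)=38887673, p(88)=44108109, p(89)=49995925, p(90)=56634173, p(91)=64112359, p(92)=72533807, p(93)=82010177, p(94)=92669720, p(95)=104651419, p(96)=118114304, p(97)=133230930, p(98)=150198136, p(99)=169229875, p(100)=190569292, p(101)=214481126, p(102)=241265379, p(103)=271248950, p(104)=304801365, p(105)=342325709, p(106)=384276336, p(107)=431149389, p(108)=483502844, p(109)=541946240, p(110)=607163746, p(111)=679903203, p(112)=761002156, p(113)=851376628, p(114)=952050665, p(115)=1064144451, p(116)=1188908248, p(117)=1327710076, p(118)=1482074143, p(119)=1653668665, p(120)=1844349560, p(121)=2056148051, p(122)=2291320912, p(123)=2552338241, p(124)=2841940500, p(125)=3163127352, p(126)=3519222692, p(127)=3913864295, p(128)=4351078600, p(129)=4835271870, p(130)=5371315400, p(131)=5964539504, p(132)=6620830889, p(133)=7346629512, p(134)=8149040695, p(135)=9035836076, p(136)=10015581680, p(137)=11097645016, p(138)=12292341831, p(139)=13610949895, p(140)=15065878135, p(141)=16670689208, p(142)=18440293320, p(143)=20390982757, p(144)=22540654445, p(145)=24908858009, p(146)=27517052599, p(147)=30388671978, p(148)=33549419497, p(149)=37027355200, p(150)=40853235313, p(151)=45060624582, p(152)=49686288421, p(153)=54770336324.
Final step: p(154) = p(153) + p(152) - p(149) - p(147) + p(142) + p(139) - p(132) - p(128) + p(119) + p(114) - p(103) - p(97) + p(84) + p(77) - p(62) - p(54) + p(37) + p(28) - p(9)
= 54770336324 + 49686288421 - 37027355200 - 30388671978 + 18440293320 + 13610949895 - 6620830889 - 4351078600 + 1653668665 + 952050665 - 271248950 - 133230930 + 26543660 + 10619863 - 1300156 - 386155 + 21637 + 3718 - 30
= 60356673280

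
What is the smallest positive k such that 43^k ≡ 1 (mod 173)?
43

173 is prime, so ord(43) divides φ(173) = 172.
Divisors of 172: 1, 2, 4, 43, 86, 172.
Repeated squaring: 43^1 ≡ 43, 43^2 ≡ 119, 43^4 ≡ 148, 43^8 ≡ 106, 43^16 ≡ 164, 43^32 ≡ 81, 43^64 ≡ 160, 43^128 ≡ 169 (mod 173).
Test 43^d mod 173 for each divisor d in increasing order:
43^1 ≡ 43
43^2 ≡ 119
43^4 ≡ 148
43^43 = 43^32·43^8·43^2·43^1 ≡ 1  ← first divisor giving 1
The order is 43.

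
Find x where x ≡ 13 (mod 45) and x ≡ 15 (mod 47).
2083

Using Chinese Remainder Theorem:
M = 45 × 47 = 2115
M1 = 47, M2 = 45
y1 = 47^(-1) mod 45 = 23
y2 = 45^(-1) mod 47 = 23
x = (13×47×23 + 15×45×23) mod 2115 = 2083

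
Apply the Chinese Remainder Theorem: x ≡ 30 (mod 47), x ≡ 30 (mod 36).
30

Using Chinese Remainder Theorem:
M = 47 × 36 = 1692
M1 = 36, M2 = 47
y1 = 36^(-1) mod 47 = 17
y2 = 47^(-1) mod 36 = 23
x = (30×36×17 + 30×47×23) mod 1692 = 30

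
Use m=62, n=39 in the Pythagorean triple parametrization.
(2323, 4836, 5365)

Euclid's formula: a = m² - n², b = 2mn, c = m² + n²
m = 62, n = 39
a = 62² - 39² = 3844 - 1521 = 2323
b = 2 × 62 × 39 = 4836
c = 62² + 39² = 3844 + 1521 = 5365
Verification: 2323² + 4836² = 5396329 + 23386896 = 28783225 = 5365² ✓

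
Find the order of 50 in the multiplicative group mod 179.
178

179 is prime, so ord(50) divides φ(179) = 178.
Divisors of 178: 1, 2, 89, 178.
Repeated squaring: 50^1 ≡ 50, 50^2 ≡ 173, 50^4 ≡ 36, 50^8 ≡ 43, 50^16 ≡ 59, 50^32 ≡ 80, 50^64 ≡ 135, 50^128 ≡ 146 (mod 179).
Test 50^d mod 179 for each divisor d in increasing order:
50^1 ≡ 50
50^2 ≡ 173
50^89 = 50^64·50^16·50^8·50^1 ≡ 178
50^178 = 50^128·50^32·50^16·50^2 ≡ 1  ← first divisor giving 1
The order is 178.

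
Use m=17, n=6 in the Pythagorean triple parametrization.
(253, 204, 325)

Euclid's formula: a = m² - n², b = 2mn, c = m² + n²
m = 17, n = 6
a = 17² - 6² = 289 - 36 = 253
b = 2 × 17 × 6 = 204
c = 17² + 6² = 289 + 36 = 325
Verification: 253² + 204² = 64009 + 41616 = 105625 = 325² ✓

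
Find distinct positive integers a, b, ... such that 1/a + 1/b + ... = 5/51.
1/11 + 1/141 + 1/26367

Greedy algorithm:
5/51: ceiling(51/5) = 11, use 1/11
4/561: ceiling(561/4) = 141, use 1/141
1/26367: ceiling(26367/1) = 26367, use 1/26367
Result: 5/51 = 1/11 + 1/141 + 1/26367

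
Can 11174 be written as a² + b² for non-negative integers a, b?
Not possible

Factorization: 11174 = 2 × 37 × 151
By Fermat: n is sum of two squares iff every prime p ≡ 3 (mod 4) appears to even power.
Prime(s) ≡ 3 (mod 4) with odd exponent: [(151, 1)]
Therefore 11174 cannot be expressed as a² + b².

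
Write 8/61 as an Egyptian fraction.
1/8 + 1/163 + 1/79544

Greedy algorithm:
8/61: ceiling(61/8) = 8, use 1/8
3/488: ceiling(488/3) = 163, use 1/163
1/79544: ceiling(79544/1) = 79544, use 1/79544
Result: 8/61 = 1/8 + 1/163 + 1/79544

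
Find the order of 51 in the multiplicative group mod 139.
69

139 is prime, so ord(51) divides φ(139) = 138.
Divisors of 138: 1, 2, 3, 6, 23, 46, 69, 138.
Repeated squaring: 51^1 ≡ 51, 51^2 ≡ 99, 51^4 ≡ 71, 51^8 ≡ 37, 51^16 ≡ 118, 51^32 ≡ 24, 51^64 ≡ 20, 51^128 ≡ 122 (mod 139).
Test 51^d mod 139 for each divisor d in increasing order:
51^1 ≡ 51
51^2 ≡ 99
51^3 = 51^2·51^1 ≡ 45
51^6 = 51^4·51^2 ≡ 79
51^23 = 51^16·51^4·51^2·51^1 ≡ 42
51^46 = 51^32·51^8·51^4·51^2 ≡ 96
51^69 = 51^64·51^4·51^1 ≡ 1  ← first divisor giving 1
The order is 69.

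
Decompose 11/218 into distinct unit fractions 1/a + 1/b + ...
1/20 + 1/2180

Greedy algorithm:
11/218: ceiling(218/11) = 20, use 1/20
1/2180: ceiling(2180/1) = 2180, use 1/2180
Result: 11/218 = 1/20 + 1/2180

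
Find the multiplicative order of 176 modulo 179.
178

179 is prime, so ord(176) divides φ(179) = 178.
Divisors of 178: 1, 2, 89, 178.
Repeated squaring: 176^1 ≡ 176, 176^2 ≡ 9, 176^4 ≡ 81, 176^8 ≡ 117, 176^16 ≡ 85, 176^32 ≡ 65, 176^64 ≡ 108, 176^128 ≡ 29 (mod 179).
Test 176^d mod 179 for each divisor d in increasing order:
176^1 ≡ 176
176^2 ≡ 9
176^89 = 176^64·176^16·176^8·176^1 ≡ 178
176^178 = 176^128·176^32·176^16·176^2 ≡ 1  ← first divisor giving 1
The order is 178.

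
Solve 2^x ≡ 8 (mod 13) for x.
3

Baby-step giant-step with step n = ⌈√13⌉ = 4.
Baby steps 2^j mod 13 (j:value) for j=0..3: 0:1, 1:2, 2:4, 3:8.
h = 8 is already in the table at j=3, so x = 3.
Check: 2^3 ≡ 8 (mod 13).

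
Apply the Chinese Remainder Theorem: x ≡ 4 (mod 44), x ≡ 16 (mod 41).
180

Using Chinese Remainder Theorem:
M = 44 × 41 = 1804
M1 = 41, M2 = 44
y1 = 41^(-1) mod 44 = 29
y2 = 44^(-1) mod 41 = 14
x = (4×41×29 + 16×44×14) mod 1804 = 180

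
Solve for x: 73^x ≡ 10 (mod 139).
75

Baby-step giant-step with step n = ⌈√139⌉ = 12.
Baby steps 73^j mod 139 (j:value) for j=0..11: 0:1, 1:73, 2:47, 3:95, 4:124, 5:17, 6:129, 7:104, 8:86, 9:23, 10:11, 11:108.
Giant-step multiplier: 73^(-12) ≡ 73^(138-12) = 73^126 ≡ 57 (mod 139).
Giant steps γ_i = 10·57^i mod 139: γ_0=10, γ_1=14, γ_2=103, γ_3=33, γ_4=74, γ_5=48, γ_6=95 (in table at j=3).
x = i·n + j = 6·12 + 3 = 75.
Check: 73^75 ≡ 10 (mod 139).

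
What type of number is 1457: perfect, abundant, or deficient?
deficient

Proper divisors of 1457: sum = 1 + 31 + 47 = 79
Since 79 < 1457, 1457 is deficient.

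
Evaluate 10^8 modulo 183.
16

Repeated squaring. Binary of 8 = 1000.
10^1 ≡ 10 (mod 183); 10^2 ≡ 100 (mod 183); 10^4 ≡ 118 (mod 183); 10^8 ≡ 16 (mod 183)
10^8 = 10^8 ≡ 16 (mod 183)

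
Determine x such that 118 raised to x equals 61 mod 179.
90

Baby-step giant-step with step n = ⌈√179⌉ = 14.
Baby steps 118^j mod 179 (j:value) for j=0..13: 0:1, 1:118, 2:141, 3:170, 4:12, 5:163, 6:81, 7:71, 8:144, 9:166, 10:77, 11:136, 12:117, 13:23.
Giant-step multiplier: 118^(-14) ≡ 118^(178-14) = 118^164 ≡ 142 (mod 179).
Giant steps γ_i = 61·142^i mod 179: γ_0=61, γ_1=70, γ_2=95, γ_3=65, γ_4=101, γ_5=22, γ_6=81 (in table at j=6).
x = i·n + j = 6·14 + 6 = 90.
Check: 118^90 ≡ 61 (mod 179).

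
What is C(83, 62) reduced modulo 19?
8

Using Lucas' theorem:
Write n=83 and k=62 in base 19:
n in base 19: [4, 7]
k in base 19: [3, 5]
C(83,62) mod 19 = ∏ C(n_i, k_i) mod 19
Digit binomials (mod 19): C(4,3) = 4; C(7,5) = 21 ≡ 2
Product: 4 × 2 = 8 ≡ 8 (mod 19)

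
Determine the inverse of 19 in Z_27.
10

gcd(19, 27) = 1, so the inverse exists.
Extended Euclidean algorithm on (27, 19):
27 = 1 × 19 + 8  ⟹  8 = (1)·27 + (-1)·19
19 = 2 × 8 + 3  ⟹  3 = (-2)·27 + (3)·19
8 = 2 × 3 + 2  ⟹  2 = (5)·27 + (-7)·19
3 = 1 × 2 + 1  ⟹  1 = (-7)·27 + (10)·19
So (10)·19 ≡ 1 (mod 27), i.e. 19^(-1) ≡ 10 (mod 27).
Check: 19 × 10 = 190 ≡ 1 (mod 27)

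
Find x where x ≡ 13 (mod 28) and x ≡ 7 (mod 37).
377

Using Chinese Remainder Theorem:
M = 28 × 37 = 1036
M1 = 37, M2 = 28
y1 = 37^(-1) mod 28 = 25
y2 = 28^(-1) mod 37 = 4
x = (13×37×25 + 7×28×4) mod 1036 = 377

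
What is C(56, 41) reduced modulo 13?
11

Using Lucas' theorem:
Write n=56 and k=41 in base 13:
n in base 13: [4, 4]
k in base 13: [3, 2]
C(56,41) mod 13 = ∏ C(n_i, k_i) mod 13
Digit binomials (mod 13): C(4,3) = 4; C(4,2) = 6
Product: 4 × 6 = 24 ≡ 11 (mod 13)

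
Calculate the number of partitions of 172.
330495499613

p(n) counts ways to write n as a sum of positive integers (order ignored).
Euler's pentagonal recurrence: p(k) = p(k-1) + p(k-2) - p(k-5) - p(k-7) + p(k-12) + p(k-15) - ... (offsets j(3j∓1)/2, signs ++--, p(0)=1, p(<0)=0).
DP table for k = 0..171: p(0)=1, p(1)=1, p(2)=2, p(3)=3, p(4)=5, p(5)=7, p(6)=11, p(7)=15, p(8)=22, p(9)=30, p(10)=42, p(11)=56, p(12)=77, p(13)=101, p(14)=135, p(15)=176, p(16)=231, p(17)=297, p(18)=385, p(19)=490, p(20)=627, p(21)=792, p(22)=1002, p(23)=1255, p(24)=1575, p(25)=1958, p(26)=2436, p(27)=3010, p(28)=3718, p(29)=4565, p(30)=5604, p(31)=6842, p(32)=8349, p(33)=10143, p(34)=12310, p(35)=14883, p(36)=17977, p(37)=21637, p(38)=26015, p(39)=31185, p(40)=37338, p(41)=44583, p(42)=53174, p(43)=63261, p(44)=75175, p(45)=89134, p(46)=105558, p(47)=124754, p(48)=147273, p(49)=173525, p(50)=204226, p(51)=239943, p(52)=281589, p(53)=329931, p(54)=386155, p(55)=451276, p(56)=526823, p(57)=614154, p(58)=715220, p(59)=831820, p(60)=966467, p(61)=1121505, p(62)=1300156, p(63)=1505499, p(64)=1741630, p(65)=2012558, p(66)=2323520, p(67)=2679689, p(68)=3087735, p(69)=3554345, p(70)=4087968, p(71)=4697205, p(72)=5392783, p(73)=6185689, p(74)=7089500, p(75)=8118264, p(76)=9289091, p(77)=10619863, p(78)=12132164, p(79)=13848650, p(80)=15796476, p(81)=18004327, p(82)=20506255, p(83)=23338469, p(84)=26543660, p(85)=30167357, p(86)=34262962, p(87)=38887673, p(88)=44108109, p(89)=49995925, p(90)=56634173, p(91)=64112359, p(92)=72533807, p(93)=82010177, p(94)=92669720, p(95)=104651419, p(96)=118114304, p(97)=133230930, p(98)=150198136, p(99)=169229875, p(100)=190569292, p(101)=214481126, p(102)=241265379, p(103)=271248950, p(104)=304801365, p(105)=342325709, p(106)=384276336, p(107)=431149389, p(108)=483502844, p(109)=541946240, p(110)=607163746, p(111)=679903203, p(112)=761002156, p(113)=851376628, p(114)=952050665, p(115)=1064144451, p(116)=1188908248, p(117)=1327710076, p(118)=1482074143, p(119)=1653668665, p(120)=1844349560, p(121)=2056148051, p(122)=2291320912, p(123)=2552338241, p(124)=2841940500, p(125)=3163127352, p(126)=3519222692, p(127)=3913864295, p(128)=4351078600, p(129)=4835271870, p(130)=5371315400, p(131)=5964539504, p(132)=6620830889, p(133)=7346629512, p(134)=8149040695, p(135)=9035836076, p(136)=10015581680, p(137)=11097645016, p(138)=12292341831, p(139)=13610949895, p(140)=15065878135, p(141)=16670689208, p(142)=18440293320, p(143)=20390982757, p(144)=22540654445, p(145)=24908858009, p(146)=27517052599, p(147)=30388671978, p(148)=33549419497, p(149)=37027355200, p(150)=40853235313, p(151)=45060624582, p(152)=49686288421, p(153)=54770336324, p(154)=60356673280, p(155)=66493182097, p(156)=73232243759, p(157)=80630964769, p(158)=88751778802, p(159)=97662728555, p(160)=107438159466, p(161)=118159068427, p(162)=129913904637, p(163)=142798995930, p(164)=156919475295, p(165)=172389800255, p(166)=189334822579, p(167)=207890420102, p(168)=228204732751, p(169)=250438925115, p(170)=274768617130, p(171)=301384802048.
Final step: p(172) = p(171) + p(170) - p(167) - p(165) + p(160) + p(157) - p(150) - p(146) + p(137) + p(132) - p(121) - p(115) + p(102) + p(95) - p(80) - p(72) + p(55) + p(46) - p(27) - p(17)
= 301384802048 + 274768617130 - 207890420102 - 172389800255 + 107438159466 + 80630964769 - 40853235313 - 27517052599 + 11097645016 + 6620830889 - 2056148051 - 1064144451 + 241265379 + 104651419 - 15796476 - 5392783 + 451276 + 105558 - 3010 - 297
= 330495499613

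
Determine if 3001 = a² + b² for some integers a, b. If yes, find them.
20² + 51² (a=20, b=51)

Factorization: 3001 = 3001
By Fermat: n is sum of two squares iff every prime p ≡ 3 (mod 4) appears to even power.
All primes ≡ 3 (mod 4) appear to even power.
Search a = 0, 1, 2, … for 3001 - a² a perfect square: first hit at a = 20: 3001 - 400 = 2601 = 51².
3001 = 20² + 51² = 400 + 2601 ✓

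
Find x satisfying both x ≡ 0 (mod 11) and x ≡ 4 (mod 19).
99

Using Chinese Remainder Theorem:
M = 11 × 19 = 209
M1 = 19, M2 = 11
y1 = 19^(-1) mod 11 = 7
y2 = 11^(-1) mod 19 = 7
x = (0×19×7 + 4×11×7) mod 209 = 99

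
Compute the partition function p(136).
10015581680

p(n) counts ways to write n as a sum of positive integers (order ignored).
Euler's pentagonal recurrence: p(k) = p(k-1) + p(k-2) - p(k-5) - p(k-7) + p(k-12) + p(k-15) - ... (offsets j(3j∓1)/2, signs ++--, p(0)=1, p(<0)=0).
DP table for k = 0..135: p(0)=1, p(1)=1, p(2)=2, p(3)=3, p(4)=5, p(5)=7, p(6)=11, p(7)=15, p(8)=22, p(9)=30, p(10)=42, p(11)=56, p(12)=77, p(13)=101, p(14)=135, p(15)=176, p(16)=231, p(17)=297, p(18)=385, p(19)=490, p(20)=627, p(21)=792, p(22)=1002, p(23)=1255, p(24)=1575, p(25)=1958, p(26)=2436, p(27)=3010, p(28)=3718, p(29)=4565, p(30)=5604, p(31)=6842, p(32)=8349, p(33)=10143, p(34)=12310, p(35)=14883, p(36)=17977, p(37)=21637, p(38)=26015, p(39)=31185, p(40)=37338, p(41)=44583, p(42)=53174, p(43)=63261, p(44)=75175, p(45)=89134, p(46)=105558, p(47)=124754, p(48)=147273, p(49)=173525, p(50)=204226, p(51)=239943, p(52)=281589, p(53)=329931, p(54)=386155, p(55)=451276, p(56)=526823, p(57)=614154, p(58)=715220, p(59)=831820, p(60)=966467, p(61)=1121505, p(62)=1300156, p(63)=1505499, p(64)=1741630, p(65)=2012558, p(66)=2323520, p(67)=2679689, p(68)=3087735, p(69)=3554345, p(70)=4087968, p(71)=4697205, p(72)=5392783, p(73)=6185689, p(74)=7089500, p(75)=8118264, p(76)=9289091, p(77)=10619863, p(78)=12132164, p(79)=13848650, p(80)=15796476, p(81)=18004327, p(82)=20506255, p(83)=23338469, p(84)=26543660, p(85)=30167357, p(86)=34262962, p(87)=38887673, p(88)=44108109, p(89)=49995925, p(90)=56634173, p(91)=64112359, p(92)=72533807, p(93)=82010177, p(94)=92669720, p(95)=104651419, p(96)=118114304, p(97)=133230930, p(98)=150198136, p(99)=169229875, p(100)=190569292, p(101)=214481126, p(102)=241265379, p(103)=271248950, p(104)=304801365, p(105)=342325709, p(106)=384276336, p(107)=431149389, p(108)=483502844, p(109)=541946240, p(110)=607163746, p(111)=679903203, p(112)=761002156, p(113)=851376628, p(114)=952050665, p(115)=1064144451, p(116)=1188908248, p(117)=1327710076, p(118)=1482074143, p(119)=1653668665, p(120)=1844349560, p(121)=2056148051, p(122)=2291320912, p(123)=2552338241, p(124)=2841940500, p(125)=3163127352, p(126)=3519222692, p(127)=3913864295, p(128)=4351078600, p(129)=4835271870, p(130)=5371315400, p(131)=5964539504, p(132)=6620830889, p(133)=7346629512, p(134)=8149040695, p(135)=9035836076.
Final step: p(136) = p(135) + p(134) - p(131) - p(129) + p(124) + p(121) - p(114) - p(110) + p(101) + p(96) - p(85) - p(79) + p(66) + p(59) - p(44) - p(36) + p(19) + p(10)
= 9035836076 + 8149040695 - 5964539504 - 4835271870 + 2841940500 + 2056148051 - 952050665 - 607163746 + 214481126 + 118114304 - 30167357 - 13848650 + 2323520 + 831820 - 75175 - 17977 + 490 + 42
= 10015581680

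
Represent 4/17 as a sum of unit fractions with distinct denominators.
1/5 + 1/29 + 1/1233 + 1/3039345

Greedy algorithm:
4/17: ceiling(17/4) = 5, use 1/5
3/85: ceiling(85/3) = 29, use 1/29
2/2465: ceiling(2465/2) = 1233, use 1/1233
1/3039345: ceiling(3039345/1) = 3039345, use 1/3039345
Result: 4/17 = 1/5 + 1/29 + 1/1233 + 1/3039345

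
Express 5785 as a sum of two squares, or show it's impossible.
3² + 76² (a=3, b=76)

Factorization: 5785 = 5 × 13 × 89
By Fermat: n is sum of two squares iff every prime p ≡ 3 (mod 4) appears to even power.
All primes ≡ 3 (mod 4) appear to even power.
Search a = 0, 1, 2, … for 5785 - a² a perfect square: first hit at a = 3: 5785 - 9 = 5776 = 76².
5785 = 3² + 76² = 9 + 5776 ✓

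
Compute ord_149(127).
37

149 is prime, so ord(127) divides φ(149) = 148.
Divisors of 148: 1, 2, 4, 37, 74, 148.
Repeated squaring: 127^1 ≡ 127, 127^2 ≡ 37, 127^4 ≡ 28, 127^8 ≡ 39, 127^16 ≡ 31, 127^32 ≡ 67, 127^64 ≡ 19, 127^128 ≡ 63 (mod 149).
Test 127^d mod 149 for each divisor d in increasing order:
127^1 ≡ 127
127^2 ≡ 37
127^4 ≡ 28
127^37 = 127^32·127^4·127^1 ≡ 1  ← first divisor giving 1
The order is 37.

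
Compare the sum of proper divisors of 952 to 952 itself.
abundant

Proper divisors of 952: sum = 1 + 2 + 4 + 7 + 8 + 14 + 17 + 28 + 34 + 56 + 68 + 119 + 136 + 238 + 476 = 1208
Since 1208 > 952, 952 is abundant.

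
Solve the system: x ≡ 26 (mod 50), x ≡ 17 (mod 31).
1226

Using Chinese Remainder Theorem:
M = 50 × 31 = 1550
M1 = 31, M2 = 50
y1 = 31^(-1) mod 50 = 21
y2 = 50^(-1) mod 31 = 18
x = (26×31×21 + 17×50×18) mod 1550 = 1226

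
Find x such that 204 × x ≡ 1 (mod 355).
134

gcd(204, 355) = 1, so the inverse exists.
Extended Euclidean algorithm on (355, 204):
355 = 1 × 204 + 151  ⟹  151 = (1)·355 + (-1)·204
204 = 1 × 151 + 53  ⟹  53 = (-1)·355 + (2)·204
151 = 2 × 53 + 45  ⟹  45 = (3)·355 + (-5)·204
53 = 1 × 45 + 8  ⟹  8 = (-4)·355 + (7)·204
45 = 5 × 8 + 5  ⟹  5 = (23)·355 + (-40)·204
8 = 1 × 5 + 3  ⟹  3 = (-27)·355 + (47)·204
5 = 1 × 3 + 2  ⟹  2 = (50)·355 + (-87)·204
3 = 1 × 2 + 1  ⟹  1 = (-77)·355 + (134)·204
So (134)·204 ≡ 1 (mod 355), i.e. 204^(-1) ≡ 134 (mod 355).
Check: 204 × 134 = 27336 ≡ 1 (mod 355)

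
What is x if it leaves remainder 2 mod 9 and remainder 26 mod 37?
137

Using Chinese Remainder Theorem:
M = 9 × 37 = 333
M1 = 37, M2 = 9
y1 = 37^(-1) mod 9 = 1
y2 = 9^(-1) mod 37 = 33
x = (2×37×1 + 26×9×33) mod 333 = 137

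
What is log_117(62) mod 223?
188

Baby-step giant-step with step n = ⌈√223⌉ = 15.
Baby steps 117^j mod 223 (j:value) for j=0..14: 0:1, 1:117, 2:86, 3:27, 4:37, 5:92, 6:60, 7:107, 8:31, 9:59, 10:213, 11:168, 12:32, 13:176, 14:76.
Giant-step multiplier: 117^(-15) ≡ 117^(222-15) = 117^207 ≡ 215 (mod 223).
Giant steps γ_i = 62·215^i mod 223: γ_0=62, γ_1=173, γ_2=177, γ_3=145, γ_4=178, γ_5=137, γ_6=19, γ_7=71, γ_8=101, γ_9=84, γ_10=220, γ_11=24, γ_12=31 (in table at j=8).
x = i·n + j = 12·15 + 8 = 188.
Check: 117^188 ≡ 62 (mod 223).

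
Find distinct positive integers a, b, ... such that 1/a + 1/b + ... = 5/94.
1/19 + 1/1786

Greedy algorithm:
5/94: ceiling(94/5) = 19, use 1/19
1/1786: ceiling(1786/1) = 1786, use 1/1786
Result: 5/94 = 1/19 + 1/1786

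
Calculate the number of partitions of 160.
107438159466

p(n) counts ways to write n as a sum of positive integers (order ignored).
Euler's pentagonal recurrence: p(k) = p(k-1) + p(k-2) - p(k-5) - p(k-7) + p(k-12) + p(k-15) - ... (offsets j(3j∓1)/2, signs ++--, p(0)=1, p(<0)=0).
DP table for k = 0..159: p(0)=1, p(1)=1, p(2)=2, p(3)=3, p(4)=5, p(5)=7, p(6)=11, p(7)=15, p(8)=22, p(9)=30, p(10)=42, p(11)=56, p(12)=77, p(13)=101, p(14)=135, p(15)=176, p(16)=231, p(17)=297, p(18)=385, p(19)=490, p(20)=627, p(21)=792, p(22)=1002, p(23)=1255, p(24)=1575, p(25)=1958, p(26)=2436, p(27)=3010, p(28)=3718, p(29)=4565, p(30)=5604, p(31)=6842, p(32)=8349, p(33)=10143, p(34)=12310, p(35)=14883, p(36)=17977, p(37)=21637, p(38)=26015, p(39)=31185, p(40)=37338, p(41)=44583, p(42)=53174, p(43)=63261, p(44)=75175, p(45)=89134, p(46)=105558, p(47)=124754, p(48)=147273, p(49)=173525, p(50)=204226, p(51)=239943, p(52)=281589, p(53)=329931, p(54)=386155, p(55)=451276, p(56)=526823, p(57)=614154, p(58)=715220, p(59)=831820, p(60)=966467, p(61)=1121505, p(62)=1300156, p(63)=1505499, p(64)=1741630, p(65)=2012558, p(66)=2323520, p(67)=2679689, p(68)=3087735, p(69)=3554345, p(70)=4087968, p(71)=4697205, p(72)=5392783, p(73)=6185689, p(74)=7089500, p(75)=8118264, p(76)=9289091, p(77)=10619863, p(78)=12132164, p(79)=13848650, p(80)=15796476, p(81)=18004327, p(82)=20506255, p(83)=23338469, p(84)=26543660, p(85)=30167357, p(86)=34262962, p(87)=38887673, p(88)=44108109, p(89)=49995925, p(90)=56634173, p(91)=64112359, p(92)=72533807, p(93)=82010177, p(94)=92669720, p(95)=104651419, p(96)=118114304, p(97)=133230930, p(98)=150198136, p(99)=169229875, p(100)=190569292, p(101)=214481126, p(102)=241265379, p(103)=271248950, p(104)=304801365, p(105)=342325709, p(106)=384276336, p(107)=431149389, p(108)=483502844, p(109)=541946240, p(110)=607163746, p(111)=679903203, p(112)=761002156, p(113)=851376628, p(114)=952050665, p(115)=1064144451, p(116)=1188908248, p(117)=1327710076, p(118)=1482074143, p(119)=1653668665, p(120)=1844349560, p(121)=2056148051, p(122)=2291320912, p(123)=2552338241, p(124)=2841940500, p(125)=3163127352, p(126)=3519222692, p(127)=3913864295, p(128)=4351078600, p(129)=4835271870, p(130)=5371315400, p(131)=5964539504, p(132)=6620830889, p(133)=7346629512, p(134)=8149040695, p(135)=9035836076, p(136)=10015581680, p(137)=11097645016, p(138)=12292341831, p(139)=13610949895, p(140)=15065878135, p(141)=16670689208, p(142)=18440293320, p(143)=20390982757, p(144)=22540654445, p(145)=24908858009, p(146)=27517052599, p(147)=30388671978, p(148)=33549419497, p(149)=37027355200, p(150)=40853235313, p(151)=45060624582, p(152)=49686288421, p(153)=54770336324, p(154)=60356673280, p(155)=66493182097, p(156)=73232243759, p(157)=80630964769, p(158)=88751778802, p(159)=97662728555.
Final step: p(160) = p(159) + p(158) - p(155) - p(153) + p(148) + p(145) - p(138) - p(134) + p(125) + p(120) - p(109) - p(103) + p(90) + p(83) - p(68) - p(60) + p(43) + p(34) - p(15) - p(5)
= 97662728555 + 88751778802 - 66493182097 - 54770336324 + 33549419497 + 24908858009 - 12292341831 - 8149040695 + 3163127352 + 1844349560 - 541946240 - 271248950 + 56634173 + 23338469 - 3087735 - 966467 + 63261 + 12310 - 176 - 7
= 107438159466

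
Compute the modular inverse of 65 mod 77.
32

gcd(65, 77) = 1, so the inverse exists.
Extended Euclidean algorithm on (77, 65):
77 = 1 × 65 + 12  ⟹  12 = (1)·77 + (-1)·65
65 = 5 × 12 + 5  ⟹  5 = (-5)·77 + (6)·65
12 = 2 × 5 + 2  ⟹  2 = (11)·77 + (-13)·65
5 = 2 × 2 + 1  ⟹  1 = (-27)·77 + (32)·65
So (32)·65 ≡ 1 (mod 77), i.e. 65^(-1) ≡ 32 (mod 77).
Check: 65 × 32 = 2080 ≡ 1 (mod 77)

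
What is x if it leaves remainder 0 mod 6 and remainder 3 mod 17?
54

Using Chinese Remainder Theorem:
M = 6 × 17 = 102
M1 = 17, M2 = 6
y1 = 17^(-1) mod 6 = 5
y2 = 6^(-1) mod 17 = 3
x = (0×17×5 + 3×6×3) mod 102 = 54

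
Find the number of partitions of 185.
1071823774337

p(n) counts ways to write n as a sum of positive integers (order ignored).
Euler's pentagonal recurrence: p(k) = p(k-1) + p(k-2) - p(k-5) - p(k-7) + p(k-12) + p(k-15) - ... (offsets j(3j∓1)/2, signs ++--, p(0)=1, p(<0)=0).
DP table for k = 0..184: p(0)=1, p(1)=1, p(2)=2, p(3)=3, p(4)=5, p(5)=7, p(6)=11, p(7)=15, p(8)=22, p(9)=30, p(10)=42, p(11)=56, p(12)=77, p(13)=101, p(14)=135, p(15)=176, p(16)=231, p(17)=297, p(18)=385, p(19)=490, p(20)=627, p(21)=792, p(22)=1002, p(23)=1255, p(24)=1575, p(25)=1958, p(26)=2436, p(27)=3010, p(28)=3718, p(29)=4565, p(30)=5604, p(31)=6842, p(32)=8349, p(33)=10143, p(34)=12310, p(35)=14883, p(36)=17977, p(37)=21637, p(38)=26015, p(39)=31185, p(40)=37338, p(41)=44583, p(42)=53174, p(43)=63261, p(44)=75175, p(45)=89134, p(46)=105558, p(47)=124754, p(48)=147273, p(49)=173525, p(50)=204226, p(51)=239943, p(52)=281589, p(53)=329931, p(54)=386155, p(55)=451276, p(56)=526823, p(57)=614154, p(58)=715220, p(59)=831820, p(60)=966467, p(61)=1121505, p(62)=1300156, p(63)=1505499, p(64)=1741630, p(65)=2012558, p(66)=2323520, p(67)=2679689, p(68)=3087735, p(69)=3554345, p(70)=4087968, p(71)=4697205, p(72)=5392783, p(73)=6185689, p(74)=7089500, p(75)=8118264, p(76)=9289091, p(77)=10619863, p(78)=12132164, p(79)=13848650, p(80)=15796476, p(81)=18004327, p(82)=20506255, p(83)=23338469, p(84)=26543660, p(85)=30167357, p(86)=34262962, p(87)=38887673, p(88)=44108109, p(89)=49995925, p(90)=56634173, p(91)=64112359, p(92)=72533807, p(93)=82010177, p(94)=92669720, p(95)=104651419, p(96)=118114304, p(97)=133230930, p(98)=150198136, p(99)=169229875, p(100)=190569292, p(101)=214481126, p(102)=241265379, p(103)=271248950, p(104)=304801365, p(105)=342325709, p(106)=384276336, p(107)=431149389, p(108)=483502844, p(109)=541946240, p(110)=607163746, p(111)=679903203, p(112)=761002156, p(113)=851376628, p(114)=952050665, p(115)=1064144451, p(116)=1188908248, p(117)=1327710076, p(118)=1482074143, p(119)=1653668665, p(120)=1844349560, p(121)=2056148051, p(122)=2291320912, p(123)=2552338241, p(124)=2841940500, p(125)=3163127352, p(126)=3519222692, p(127)=3913864295, p(128)=4351078600, p(129)=4835271870, p(130)=5371315400, p(131)=5964539504, p(132)=6620830889, p(133)=7346629512, p(134)=8149040695, p(135)=9035836076, p(136)=10015581680, p(137)=11097645016, p(138)=12292341831, p(139)=13610949895, p(140)=15065878135, p(141)=16670689208, p(142)=18440293320, p(143)=20390982757, p(144)=22540654445, p(145)=24908858009, p(146)=27517052599, p(147)=30388671978, p(148)=33549419497, p(149)=37027355200, p(150)=40853235313, p(151)=45060624582, p(152)=49686288421, p(153)=54770336324, p(154)=60356673280, p(155)=66493182097, p(156)=73232243759, p(157)=80630964769, p(158)=88751778802, p(159)=97662728555, p(160)=107438159466, p(161)=118159068427, p(162)=129913904637, p(163)=142798995930, p(164)=156919475295, p(165)=172389800255, p(166)=189334822579, p(167)=207890420102, p(168)=228204732751, p(169)=250438925115, p(170)=274768617130, p(171)=301384802048, p(172)=330495499613, p(173)=362326859895, p(174)=397125074750, p(175)=435157697830, p(176)=476715857290, p(177)=522115831195, p(178)=571701605655, p(179)=625846753120, p(180)=684957390936, p(181)=749474411781, p(182)=819876908323, p(183)=896684817527, p(184)=980462880430.
Final step: p(185) = p(184) + p(183) - p(180) - p(178) + p(173) + p(170) - p(163) - p(159) + p(150) + p(145) - p(134) - p(128) + p(115) + p(108) - p(93) - p(85) + p(68) + p(59) - p(40) - p(30) + p(9)
= 980462880430 + 896684817527 - 684957390936 - 571701605655 + 362326859895 + 274768617130 - 142798995930 - 97662728555 + 40853235313 + 24908858009 - 8149040695 - 4351078600 + 1064144451 + 483502844 - 82010177 - 30167357 + 3087735 + 831820 - 37338 - 5604 + 30
= 1071823774337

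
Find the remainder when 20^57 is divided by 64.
0

Repeated squaring. Binary of 57 = 111001.
20^1 ≡ 20 (mod 64); 20^2 ≡ 16 (mod 64); 20^4 ≡ 0 (mod 64); 20^8 ≡ 0 (mod 64); 20^16 ≡ 0 (mod 64); 20^32 ≡ 0 (mod 64)
20^57 = 20^1 × 20^8 × 20^16 × 20^32 ≡ 0 (mod 64)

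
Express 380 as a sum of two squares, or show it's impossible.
Not possible

Factorization: 380 = 2^2 × 5 × 19
By Fermat: n is sum of two squares iff every prime p ≡ 3 (mod 4) appears to even power.
Prime(s) ≡ 3 (mod 4) with odd exponent: [(19, 1)]
Therefore 380 cannot be expressed as a² + b².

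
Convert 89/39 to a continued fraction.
[2; 3, 1, 1, 5]

Euclidean algorithm steps:
89 = 2 × 39 + 11
39 = 3 × 11 + 6
11 = 1 × 6 + 5
6 = 1 × 5 + 1
5 = 5 × 1 + 0
Continued fraction: [2; 3, 1, 1, 5]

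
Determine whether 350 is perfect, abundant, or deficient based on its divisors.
abundant

Proper divisors of 350: sum = 1 + 2 + 5 + 7 + 10 + 14 + 25 + 35 + 50 + 70 + 175 = 394
Since 394 > 350, 350 is abundant.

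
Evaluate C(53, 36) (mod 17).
3

Using Lucas' theorem:
Write n=53 and k=36 in base 17:
n in base 17: [3, 2]
k in base 17: [2, 2]
C(53,36) mod 17 = ∏ C(n_i, k_i) mod 17
Digit binomials (mod 17): C(3,2) = 3; C(2,2) = 1
Product: 3 × 1 = 3 ≡ 3 (mod 17)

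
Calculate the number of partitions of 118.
1482074143

p(n) counts ways to write n as a sum of positive integers (order ignored).
Euler's pentagonal recurrence: p(k) = p(k-1) + p(k-2) - p(k-5) - p(k-7) + p(k-12) + p(k-15) - ... (offsets j(3j∓1)/2, signs ++--, p(0)=1, p(<0)=0).
DP table for k = 0..117: p(0)=1, p(1)=1, p(2)=2, p(3)=3, p(4)=5, p(5)=7, p(6)=11, p(7)=15, p(8)=22, p(9)=30, p(10)=42, p(11)=56, p(12)=77, p(13)=101, p(14)=135, p(15)=176, p(16)=231, p(17)=297, p(18)=385, p(19)=490, p(20)=627, p(21)=792, p(22)=1002, p(23)=1255, p(24)=1575, p(25)=1958, p(26)=2436, p(27)=3010, p(28)=3718, p(29)=4565, p(30)=5604, p(31)=6842, p(32)=8349, p(33)=10143, p(34)=12310, p(35)=14883, p(36)=17977, p(37)=21637, p(38)=26015, p(39)=31185, p(40)=37338, p(41)=44583, p(42)=53174, p(43)=63261, p(44)=75175, p(45)=89134, p(46)=105558, p(47)=124754, p(48)=147273, p(49)=173525, p(50)=204226, p(51)=239943, p(52)=281589, p(53)=329931, p(54)=386155, p(55)=451276, p(56)=526823, p(57)=614154, p(58)=715220, p(59)=831820, p(60)=966467, p(61)=1121505, p(62)=1300156, p(63)=1505499, p(64)=1741630, p(65)=2012558, p(66)=2323520, p(67)=2679689, p(68)=3087735, p(69)=3554345, p(70)=4087968, p(71)=4697205, p(72)=5392783, p(73)=6185689, p(74)=7089500, p(75)=8118264, p(76)=9289091, p(77)=10619863, p(78)=12132164, p(79)=13848650, p(80)=15796476, p(81)=18004327, p(82)=20506255, p(83)=23338469, p(84)=26543660, p(85)=30167357, p(86)=34262962, p(87)=38887673, p(88)=44108109, p(89)=49995925, p(90)=56634173, p(91)=64112359, p(92)=72533807, p(93)=82010177, p(94)=92669720, p(95)=104651419, p(96)=118114304, p(97)=133230930, p(98)=150198136, p(99)=169229875, p(100)=190569292, p(101)=214481126, p(102)=241265379, p(103)=271248950, p(104)=304801365, p(105)=342325709, p(106)=384276336, p(107)=431149389, p(108)=483502844, p(109)=541946240, p(110)=607163746, p(111)=679903203, p(112)=761002156, p(113)=851376628, p(114)=952050665, p(115)=1064144451, p(116)=1188908248, p(117)=1327710076.
Final step: p(118) = p(117) + p(116) - p(113) - p(111) + p(106) + p(103) - p(96) - p(92) + p(83) + p(78) - p(67) - p(61) + p(48) + p(41) - p(26) - p(18) + p(1)
= 1327710076 + 1188908248 - 851376628 - 679903203 + 384276336 + 271248950 - 118114304 - 72533807 + 23338469 + 12132164 - 2679689 - 1121505 + 147273 + 44583 - 2436 - 385 + 1
= 1482074143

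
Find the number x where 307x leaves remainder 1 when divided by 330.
43

gcd(307, 330) = 1, so the inverse exists.
Extended Euclidean algorithm on (330, 307):
330 = 1 × 307 + 23  ⟹  23 = (1)·330 + (-1)·307
307 = 13 × 23 + 8  ⟹  8 = (-13)·330 + (14)·307
23 = 2 × 8 + 7  ⟹  7 = (27)·330 + (-29)·307
8 = 1 × 7 + 1  ⟹  1 = (-40)·330 + (43)·307
So (43)·307 ≡ 1 (mod 330), i.e. 307^(-1) ≡ 43 (mod 330).
Check: 307 × 43 = 13201 ≡ 1 (mod 330)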